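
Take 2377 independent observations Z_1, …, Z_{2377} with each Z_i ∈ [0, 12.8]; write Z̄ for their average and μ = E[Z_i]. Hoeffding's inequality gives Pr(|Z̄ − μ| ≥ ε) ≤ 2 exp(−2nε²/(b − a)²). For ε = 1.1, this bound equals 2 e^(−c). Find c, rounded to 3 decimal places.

35.109

c = 2nε²/(b − a)² = 2·2377·1.1² / 12.8² = 35.1095.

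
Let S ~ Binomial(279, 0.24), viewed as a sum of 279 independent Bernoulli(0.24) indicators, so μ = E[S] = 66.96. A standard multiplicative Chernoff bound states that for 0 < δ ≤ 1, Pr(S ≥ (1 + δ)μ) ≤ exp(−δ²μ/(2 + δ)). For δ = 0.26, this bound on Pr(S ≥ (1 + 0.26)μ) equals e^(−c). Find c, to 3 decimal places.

2.003

c = δ²μ/(2 + δ) = 0.26²·66.96/(2 + 0.26) = 2.0029.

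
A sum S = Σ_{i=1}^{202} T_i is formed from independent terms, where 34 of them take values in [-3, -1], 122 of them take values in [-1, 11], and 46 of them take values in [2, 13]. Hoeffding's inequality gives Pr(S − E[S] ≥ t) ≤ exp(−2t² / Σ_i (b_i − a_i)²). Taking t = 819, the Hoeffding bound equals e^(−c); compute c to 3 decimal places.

57.650

Σ(b_i − a_i)² = 34·2² + 122·12² + 46·11² = 23270.
c = 2t² / 23270 = 2·819² / 23270 = 57.6503.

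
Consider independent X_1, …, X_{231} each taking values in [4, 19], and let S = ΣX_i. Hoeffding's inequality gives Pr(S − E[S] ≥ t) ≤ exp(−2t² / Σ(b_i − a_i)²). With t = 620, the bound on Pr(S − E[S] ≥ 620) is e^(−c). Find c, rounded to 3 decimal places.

Σ(b_i − a_i)² = 231·(15)² = 51975.
c = 2t²/51975 = 2·620²/51975 = 14.7917.

14.792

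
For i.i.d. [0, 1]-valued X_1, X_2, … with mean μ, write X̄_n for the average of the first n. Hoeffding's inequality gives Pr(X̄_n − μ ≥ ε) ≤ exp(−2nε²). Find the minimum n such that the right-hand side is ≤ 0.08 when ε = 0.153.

Require exp(−2nε²) ≤ 0.08, i.e. 2nε² ≥ ln(1/0.08) = 2.525729.
So n ≥ 2.525729 / (2·0.153²) = 53.948.
The smallest integer n is 54.

54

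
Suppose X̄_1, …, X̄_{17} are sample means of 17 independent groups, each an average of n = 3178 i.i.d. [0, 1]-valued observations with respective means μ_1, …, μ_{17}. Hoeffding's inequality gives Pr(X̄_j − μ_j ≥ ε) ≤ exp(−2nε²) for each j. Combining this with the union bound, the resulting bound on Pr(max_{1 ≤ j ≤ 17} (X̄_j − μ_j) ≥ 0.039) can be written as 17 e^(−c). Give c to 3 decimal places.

9.667

Union bound over the 17 events: Pr(max_{1 ≤ j ≤ 17} (X̄_j − μ_j) ≥ 0.039) ≤ 17·exp(−2nε²) = 17 exp(−2·3178·0.039²).
So c = 2·3178·0.039² = 9.6675.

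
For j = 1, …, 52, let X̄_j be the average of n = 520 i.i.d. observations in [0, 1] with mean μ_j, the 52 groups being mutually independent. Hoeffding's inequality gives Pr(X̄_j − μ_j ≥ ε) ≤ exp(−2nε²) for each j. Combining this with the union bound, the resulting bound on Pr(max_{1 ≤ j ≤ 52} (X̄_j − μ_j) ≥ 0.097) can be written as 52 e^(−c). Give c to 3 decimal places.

Union bound over the 52 events: Pr(max_{1 ≤ j ≤ 52} (X̄_j − μ_j) ≥ 0.097) ≤ 52·exp(−2nε²) = 52 exp(−2·520·0.097²).
So c = 2·520·0.097² = 9.7854.

9.785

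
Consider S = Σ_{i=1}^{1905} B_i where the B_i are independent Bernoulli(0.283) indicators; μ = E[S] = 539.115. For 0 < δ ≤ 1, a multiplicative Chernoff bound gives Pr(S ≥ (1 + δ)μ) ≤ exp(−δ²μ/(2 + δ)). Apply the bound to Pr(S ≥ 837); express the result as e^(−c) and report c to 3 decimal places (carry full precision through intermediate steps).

Write 837 = (1 + δ)μ, so δ = 837/539.115 − 1 = 0.5525444…
Then the exponent is δ²μ/(2 + δ) = (837 − μ)² / (μ·(2 + δ)) = 64.482600.

64.483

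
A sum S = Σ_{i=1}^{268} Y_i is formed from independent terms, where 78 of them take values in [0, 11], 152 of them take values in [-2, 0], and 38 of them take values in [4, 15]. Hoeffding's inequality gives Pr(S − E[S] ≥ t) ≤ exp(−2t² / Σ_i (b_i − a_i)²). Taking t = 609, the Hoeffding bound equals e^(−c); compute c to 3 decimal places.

50.653

Σ(b_i − a_i)² = 78·11² + 152·2² + 38·11² = 14644.
c = 2t² / 14644 = 2·609² / 14644 = 50.6530.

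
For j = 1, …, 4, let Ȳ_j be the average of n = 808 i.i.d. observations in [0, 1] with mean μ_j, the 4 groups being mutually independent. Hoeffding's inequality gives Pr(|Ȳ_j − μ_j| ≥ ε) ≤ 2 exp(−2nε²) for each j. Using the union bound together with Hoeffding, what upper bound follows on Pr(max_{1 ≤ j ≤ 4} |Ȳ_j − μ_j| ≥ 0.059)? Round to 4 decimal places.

0.0288

Per-experiment Hoeffding bound: 2·exp(−2·808·0.059²) = 2·exp(−5.62530) = 0.007211.
Union bound over 4 events: 4·0.007211 = 0.02884.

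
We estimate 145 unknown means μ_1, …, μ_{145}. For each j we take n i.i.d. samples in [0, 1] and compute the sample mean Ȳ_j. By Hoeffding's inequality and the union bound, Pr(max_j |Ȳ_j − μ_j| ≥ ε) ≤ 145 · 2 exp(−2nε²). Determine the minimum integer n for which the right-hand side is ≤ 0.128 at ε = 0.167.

139

Need 2·145·exp(−2nε²) ≤ 0.128, i.e. exp(−2nε²) ≤ 0.128/290.
So 2nε² ≥ ln(290/0.128) = 7.725606.
Hence n ≥ 7.725606/(2·0.167²) = 138.506.
The smallest integer n is 139.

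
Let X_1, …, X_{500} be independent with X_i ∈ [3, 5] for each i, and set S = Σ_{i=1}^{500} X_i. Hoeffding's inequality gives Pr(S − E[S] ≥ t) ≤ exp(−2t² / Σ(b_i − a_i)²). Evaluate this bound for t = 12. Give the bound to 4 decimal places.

0.8659

Σ(b_i − a_i)² = 500·(2)² = 2000.
Exponent = 2·12²/2000 = 0.1440.
Bound = exp(−0.1440) = 0.86589.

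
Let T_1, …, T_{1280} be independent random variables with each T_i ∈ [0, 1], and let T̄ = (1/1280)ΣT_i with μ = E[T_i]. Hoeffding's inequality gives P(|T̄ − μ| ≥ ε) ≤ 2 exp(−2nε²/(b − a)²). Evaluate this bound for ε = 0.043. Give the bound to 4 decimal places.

Exponent: 2nε²/(b − a)² = 2·1280·0.043² / 1² = 4.73344.
Bound = 2·exp(−4.73344) = 0.01759.

0.0176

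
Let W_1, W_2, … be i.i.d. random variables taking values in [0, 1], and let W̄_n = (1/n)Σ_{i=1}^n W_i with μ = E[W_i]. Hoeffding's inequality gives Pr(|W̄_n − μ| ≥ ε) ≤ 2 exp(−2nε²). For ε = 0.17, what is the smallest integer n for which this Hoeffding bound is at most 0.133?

Require 2·exp(−2nε²) ≤ 0.133, i.e. 2nε² ≥ ln(2/0.133) = 2.710553.
So n ≥ 2.710553 / (2·0.17²) = 46.895.
The smallest integer n is 47.

47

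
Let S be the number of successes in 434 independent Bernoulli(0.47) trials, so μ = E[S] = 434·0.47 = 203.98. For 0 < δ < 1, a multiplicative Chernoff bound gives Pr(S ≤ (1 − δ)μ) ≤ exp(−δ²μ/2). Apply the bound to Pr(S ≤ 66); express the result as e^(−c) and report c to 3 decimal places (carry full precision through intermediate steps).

Write 66 = (1 − δ)μ, so δ = 1 − 66/203.98 = 0.6764389…
Then the exponent is δ²μ/2 = (μ − 66)²/(2μ) = 46.667517.

46.668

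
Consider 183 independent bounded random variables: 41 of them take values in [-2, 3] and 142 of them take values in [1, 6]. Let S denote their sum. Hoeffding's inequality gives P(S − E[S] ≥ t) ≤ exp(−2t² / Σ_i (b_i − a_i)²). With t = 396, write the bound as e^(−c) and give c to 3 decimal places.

68.553

Σ(b_i − a_i)² = 41·5² + 142·5² = 4575.
c = 2t² / 4575 = 2·396² / 4575 = 68.5534.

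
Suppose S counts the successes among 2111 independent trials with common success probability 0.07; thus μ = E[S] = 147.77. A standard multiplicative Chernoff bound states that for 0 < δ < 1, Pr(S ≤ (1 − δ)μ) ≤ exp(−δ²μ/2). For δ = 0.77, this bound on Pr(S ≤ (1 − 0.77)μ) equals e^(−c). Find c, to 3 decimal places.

c = δ²μ/2 = 0.77²·147.77/2 = 43.8064.

43.806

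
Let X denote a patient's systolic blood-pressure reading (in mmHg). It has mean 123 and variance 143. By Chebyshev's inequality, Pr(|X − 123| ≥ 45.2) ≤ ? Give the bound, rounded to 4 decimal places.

Chebyshev: Pr(|X − μ| ≥ t) ≤ Var(X)/t².
Bound = 143 / 2043.04 = 0.0700.

0.0700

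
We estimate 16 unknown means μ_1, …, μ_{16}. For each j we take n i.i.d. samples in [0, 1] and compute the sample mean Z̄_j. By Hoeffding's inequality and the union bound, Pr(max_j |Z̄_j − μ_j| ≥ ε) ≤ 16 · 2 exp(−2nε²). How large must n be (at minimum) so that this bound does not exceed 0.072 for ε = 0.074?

Need 2·16·exp(−2nε²) ≤ 0.072, i.e. exp(−2nε²) ≤ 0.072/32.
So 2nε² ≥ ln(32/0.072) = 6.096825.
Hence n ≥ 6.096825/(2·0.074²) = 556.686.
The smallest integer n is 557.

557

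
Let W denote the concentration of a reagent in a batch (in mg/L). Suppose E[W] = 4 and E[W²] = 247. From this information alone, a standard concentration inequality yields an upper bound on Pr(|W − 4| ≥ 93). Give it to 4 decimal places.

The first two moments determine the variance, so Chebyshev's inequality is the sharpest standard bound available.
Var(W) = E[W²] − (E[W])² = 247 − 16 = 231.
Chebyshev's inequality: Pr(|W − μ| ≥ t) ≤ Var(W)/t² = 231/8649 = 0.0267.

0.0267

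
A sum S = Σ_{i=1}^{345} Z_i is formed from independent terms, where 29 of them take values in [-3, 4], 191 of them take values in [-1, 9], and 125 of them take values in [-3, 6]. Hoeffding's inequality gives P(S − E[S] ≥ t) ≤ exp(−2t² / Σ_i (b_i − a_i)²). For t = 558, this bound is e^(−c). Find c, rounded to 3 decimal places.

Σ(b_i − a_i)² = 29·7² + 191·10² + 125·9² = 30646.
c = 2t² / 30646 = 2·558² / 30646 = 20.3200.

20.320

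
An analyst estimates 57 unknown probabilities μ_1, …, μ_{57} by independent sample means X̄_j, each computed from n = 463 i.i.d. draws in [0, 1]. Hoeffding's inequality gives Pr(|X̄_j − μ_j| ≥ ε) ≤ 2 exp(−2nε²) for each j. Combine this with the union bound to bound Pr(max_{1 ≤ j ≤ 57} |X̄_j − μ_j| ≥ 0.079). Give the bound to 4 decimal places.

Per-experiment Hoeffding bound: 2·exp(−2·463·0.079²) = 2·exp(−5.77917) = 0.0061826.
Union bound over 57 events: 57·0.0061826 = 0.35241.

0.3524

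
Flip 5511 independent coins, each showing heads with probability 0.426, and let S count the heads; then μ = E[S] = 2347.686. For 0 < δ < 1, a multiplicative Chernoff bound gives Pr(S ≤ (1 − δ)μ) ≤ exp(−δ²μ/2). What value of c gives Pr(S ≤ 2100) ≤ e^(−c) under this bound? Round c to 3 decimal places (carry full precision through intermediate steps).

Write 2100 = (1 − δ)μ, so δ = 1 − 2100/2347.686 = 0.1055022…
Then the exponent is δ²μ/2 = (μ − 2100)²/(2μ) = 13.065707.

13.066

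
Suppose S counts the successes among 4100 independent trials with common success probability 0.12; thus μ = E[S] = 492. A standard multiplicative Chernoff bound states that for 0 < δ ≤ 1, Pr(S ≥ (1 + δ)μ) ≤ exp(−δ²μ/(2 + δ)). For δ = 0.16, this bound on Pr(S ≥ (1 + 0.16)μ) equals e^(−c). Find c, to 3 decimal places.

5.831

c = δ²μ/(2 + δ) = 0.16²·492/(2 + 0.16) = 5.8311.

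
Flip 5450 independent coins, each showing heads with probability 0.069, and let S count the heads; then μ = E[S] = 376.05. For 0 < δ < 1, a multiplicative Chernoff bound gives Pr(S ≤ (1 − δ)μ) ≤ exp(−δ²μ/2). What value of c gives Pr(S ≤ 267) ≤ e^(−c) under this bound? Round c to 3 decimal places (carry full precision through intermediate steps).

Write 267 = (1 − δ)μ, so δ = 1 − 267/376.05 = 0.289988…
Then the exponent is δ²μ/2 = (μ − 267)²/(2μ) = 15.811598.

15.812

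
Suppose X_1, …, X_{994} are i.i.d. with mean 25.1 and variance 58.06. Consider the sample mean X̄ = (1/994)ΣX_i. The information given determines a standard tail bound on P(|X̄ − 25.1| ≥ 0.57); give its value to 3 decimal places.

With mean and variance of each term known, Chebyshev's inequality bounds the deviation of the sum (or sample mean).
Var(X̄) = Var(X_i)/n = 58.06/994 = 0.05841.
Chebyshev: P(|X̄ − 25.1| ≥ 0.57) ≤ Var(X̄)/(0.57)² = 58.06/(994·0.57²) = 0.1798.

0.180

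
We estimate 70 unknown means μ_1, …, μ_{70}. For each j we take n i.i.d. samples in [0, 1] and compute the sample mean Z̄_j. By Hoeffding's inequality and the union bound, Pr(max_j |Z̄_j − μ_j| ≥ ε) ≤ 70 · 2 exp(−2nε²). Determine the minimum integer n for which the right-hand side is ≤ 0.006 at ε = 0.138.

Need 2·70·exp(−2nε²) ≤ 0.006, i.e. exp(−2nε²) ≤ 0.006/140.
So 2nε² ≥ ln(140/0.006) = 10.057638.
Hence n ≥ 10.057638/(2·0.138²) = 264.063.
The smallest integer n is 265.

265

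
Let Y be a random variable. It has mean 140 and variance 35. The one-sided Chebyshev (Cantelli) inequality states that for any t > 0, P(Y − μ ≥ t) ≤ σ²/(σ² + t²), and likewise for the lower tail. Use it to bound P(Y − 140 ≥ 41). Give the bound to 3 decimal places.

Here σ² = 35 and t = 41, so σ² + t² = 1716.
Cantelli's bound: 35/1716 = 0.0204.

0.020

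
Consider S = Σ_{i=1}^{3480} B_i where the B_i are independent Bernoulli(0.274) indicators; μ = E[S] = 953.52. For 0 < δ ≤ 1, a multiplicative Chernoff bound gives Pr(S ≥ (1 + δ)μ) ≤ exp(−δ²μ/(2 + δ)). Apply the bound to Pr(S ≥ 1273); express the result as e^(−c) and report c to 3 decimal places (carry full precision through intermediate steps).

45.842

Write 1273 = (1 + δ)μ, so δ = 1273/953.52 − 1 = 0.3350533…
Then the exponent is δ²μ/(2 + δ) = (1273 − μ)² / (μ·(2 + δ)) = 45.841704.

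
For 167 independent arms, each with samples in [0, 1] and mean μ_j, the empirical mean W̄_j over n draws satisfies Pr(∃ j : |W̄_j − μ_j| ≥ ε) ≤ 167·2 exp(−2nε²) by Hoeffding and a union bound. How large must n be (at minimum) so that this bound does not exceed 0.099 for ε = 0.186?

Need 2·167·exp(−2nε²) ≤ 0.099, i.e. exp(−2nε²) ≤ 0.099/334.
So 2nε² ≥ ln(334/0.099) = 8.123776.
Hence n ≥ 8.123776/(2·0.186²) = 117.409.
The smallest integer n is 118.

118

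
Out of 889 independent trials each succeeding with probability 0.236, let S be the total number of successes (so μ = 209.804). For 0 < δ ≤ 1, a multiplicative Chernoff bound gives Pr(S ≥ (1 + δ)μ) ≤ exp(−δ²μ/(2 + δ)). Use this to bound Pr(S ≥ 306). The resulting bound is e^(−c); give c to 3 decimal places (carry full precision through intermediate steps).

17.940

Write 306 = (1 + δ)μ, so δ = 306/209.804 − 1 = 0.4585041…
Then the exponent is δ²μ/(2 + δ) = (306 − μ)² / (μ·(2 + δ)) = 17.940284.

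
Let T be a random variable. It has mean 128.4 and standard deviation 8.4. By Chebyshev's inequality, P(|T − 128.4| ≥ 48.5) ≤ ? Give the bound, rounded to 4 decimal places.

0.0300

Chebyshev: P(|T − μ| ≥ t) ≤ Var(T)/t².
Var(T) = σ² = 8.4² = 70.56.
Bound = 70.56 / 2352.25 = 0.0300.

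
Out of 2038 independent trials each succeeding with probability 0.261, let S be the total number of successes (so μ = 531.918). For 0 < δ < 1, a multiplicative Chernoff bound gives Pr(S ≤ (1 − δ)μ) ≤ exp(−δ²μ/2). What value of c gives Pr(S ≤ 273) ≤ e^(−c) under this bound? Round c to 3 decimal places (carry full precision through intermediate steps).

Write 273 = (1 − δ)μ, so δ = 1 − 273/531.918 = 0.486763…
Then the exponent is δ²μ/2 = (μ − 273)²/(2μ) = 63.015851.

63.016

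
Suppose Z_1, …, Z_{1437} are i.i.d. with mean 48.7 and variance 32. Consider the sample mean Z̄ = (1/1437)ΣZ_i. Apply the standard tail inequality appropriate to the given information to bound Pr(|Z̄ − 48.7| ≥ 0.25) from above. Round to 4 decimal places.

0.3563

With mean and variance of each term known, Chebyshev's inequality bounds the deviation of the sum (or sample mean).
Var(Z̄) = Var(Z_i)/n = 32/1437 = 0.022269.
Chebyshev: Pr(|Z̄ − 48.7| ≥ 0.25) ≤ Var(Z̄)/(0.25)² = 32/(1437·0.25²) = 0.3563.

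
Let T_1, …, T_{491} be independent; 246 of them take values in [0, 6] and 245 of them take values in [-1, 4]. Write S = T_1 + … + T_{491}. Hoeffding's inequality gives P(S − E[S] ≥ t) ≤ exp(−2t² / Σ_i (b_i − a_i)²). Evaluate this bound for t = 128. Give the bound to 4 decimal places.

0.1122

Σ(b_i − a_i)² = 246·6² + 245·5² = 14981.
Exponent = 2·128² / 14981 = 2.18730.
Bound = exp(−2.18730) = 0.11222.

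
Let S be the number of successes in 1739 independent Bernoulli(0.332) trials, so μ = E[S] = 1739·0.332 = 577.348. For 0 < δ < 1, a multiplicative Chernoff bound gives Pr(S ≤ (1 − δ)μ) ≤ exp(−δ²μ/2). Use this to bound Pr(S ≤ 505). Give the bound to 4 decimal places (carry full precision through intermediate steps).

Write 505 = (1 − δ)μ, so δ = 1 − 505/577.348 = 0.1253109…
Then the exponent is δ²μ/2 = (μ − 505)²/(2μ) = 4.532997.
Bound = exp(−4.532997) = 0.01075.

0.0107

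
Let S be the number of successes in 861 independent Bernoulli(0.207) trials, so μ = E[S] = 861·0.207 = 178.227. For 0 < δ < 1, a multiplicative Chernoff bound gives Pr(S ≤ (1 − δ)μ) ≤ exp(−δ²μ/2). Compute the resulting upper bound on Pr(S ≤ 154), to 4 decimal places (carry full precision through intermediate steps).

Write 154 = (1 − δ)μ, so δ = 1 − 154/178.227 = 0.1359334…
Then the exponent is δ²μ/2 = (μ − 154)²/(2μ) = 1.646629.
Bound = exp(−1.646629) = 0.19270.

0.1927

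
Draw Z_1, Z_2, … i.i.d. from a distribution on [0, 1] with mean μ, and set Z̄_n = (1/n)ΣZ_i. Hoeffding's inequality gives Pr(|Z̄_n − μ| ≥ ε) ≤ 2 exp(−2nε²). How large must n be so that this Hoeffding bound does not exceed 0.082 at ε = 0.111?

130

Require 2·exp(−2nε²) ≤ 0.082, i.e. 2nε² ≥ ln(2/0.082) = 3.194183.
So n ≥ 3.194183 / (2·0.111²) = 129.624.
The smallest integer n is 130.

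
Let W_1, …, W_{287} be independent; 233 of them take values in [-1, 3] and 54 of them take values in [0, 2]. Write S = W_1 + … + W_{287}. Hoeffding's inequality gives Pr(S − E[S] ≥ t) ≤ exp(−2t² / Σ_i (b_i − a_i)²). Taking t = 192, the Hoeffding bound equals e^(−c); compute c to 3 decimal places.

18.694

Σ(b_i − a_i)² = 233·4² + 54·2² = 3944.
c = 2t² / 3944 = 2·192² / 3944 = 18.6937.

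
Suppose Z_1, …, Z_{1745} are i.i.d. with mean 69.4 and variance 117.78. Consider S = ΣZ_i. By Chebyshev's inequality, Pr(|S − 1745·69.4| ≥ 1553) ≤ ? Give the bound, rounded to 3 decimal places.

0.085

Var(S) = n·Var(Z_i) = 1745·117.78 = 205526.1.
Chebyshev: Pr(|S − 1745·69.4| ≥ 1553) ≤ Var(S)/1553² = 205526.1/2411809 = 0.0852.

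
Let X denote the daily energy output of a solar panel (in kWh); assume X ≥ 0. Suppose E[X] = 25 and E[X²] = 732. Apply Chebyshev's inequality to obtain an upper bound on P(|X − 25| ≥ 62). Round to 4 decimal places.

Var(X) = E[X²] − (E[X])² = 732 − 625 = 107.
Chebyshev's inequality: P(|X − μ| ≥ t) ≤ Var(X)/t² = 107/3844 = 0.0278.

0.0278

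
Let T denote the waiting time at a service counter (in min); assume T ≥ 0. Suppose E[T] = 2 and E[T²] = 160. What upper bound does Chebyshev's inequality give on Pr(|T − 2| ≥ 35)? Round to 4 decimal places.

0.1273

Var(T) = E[T²] − (E[T])² = 160 − 4 = 156.
Chebyshev's inequality: Pr(|T − μ| ≥ t) ≤ Var(T)/t² = 156/1225 = 0.1273.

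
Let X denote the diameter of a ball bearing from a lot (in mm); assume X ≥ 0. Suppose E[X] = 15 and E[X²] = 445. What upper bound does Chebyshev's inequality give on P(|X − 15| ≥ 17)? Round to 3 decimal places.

Var(X) = E[X²] − (E[X])² = 445 − 225 = 220.
Chebyshev's inequality: P(|X − μ| ≥ t) ≤ Var(X)/t² = 220/289 = 0.7612.

0.761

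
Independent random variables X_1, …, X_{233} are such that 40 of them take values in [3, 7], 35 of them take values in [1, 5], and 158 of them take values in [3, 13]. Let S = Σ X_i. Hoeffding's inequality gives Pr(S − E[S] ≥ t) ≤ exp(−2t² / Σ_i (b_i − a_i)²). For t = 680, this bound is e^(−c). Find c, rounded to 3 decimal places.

54.400

Σ(b_i − a_i)² = 40·4² + 35·4² + 158·10² = 17000.
c = 2t² / 17000 = 2·680² / 17000 = 54.4000.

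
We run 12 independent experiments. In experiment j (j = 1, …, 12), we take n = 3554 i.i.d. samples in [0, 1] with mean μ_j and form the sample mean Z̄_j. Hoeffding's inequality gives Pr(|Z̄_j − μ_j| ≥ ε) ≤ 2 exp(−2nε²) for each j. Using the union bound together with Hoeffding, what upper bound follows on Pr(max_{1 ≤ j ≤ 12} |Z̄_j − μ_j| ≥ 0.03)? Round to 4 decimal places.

Per-experiment Hoeffding bound: 2·exp(−2·3554·0.03²) = 2·exp(−6.39720) = 0.0033324.
Union bound over 12 events: 12·0.0033324 = 0.03999.

0.0400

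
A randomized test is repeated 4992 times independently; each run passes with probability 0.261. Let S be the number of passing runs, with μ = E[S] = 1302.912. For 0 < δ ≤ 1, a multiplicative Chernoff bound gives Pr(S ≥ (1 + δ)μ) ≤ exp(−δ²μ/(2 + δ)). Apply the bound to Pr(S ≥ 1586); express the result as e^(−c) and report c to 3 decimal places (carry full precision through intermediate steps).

27.740

Write 1586 = (1 + δ)μ, so δ = 1586/1302.912 − 1 = 0.2172733…
Then the exponent is δ²μ/(2 + δ) = (1586 − μ)² / (μ·(2 + δ)) = 27.740137.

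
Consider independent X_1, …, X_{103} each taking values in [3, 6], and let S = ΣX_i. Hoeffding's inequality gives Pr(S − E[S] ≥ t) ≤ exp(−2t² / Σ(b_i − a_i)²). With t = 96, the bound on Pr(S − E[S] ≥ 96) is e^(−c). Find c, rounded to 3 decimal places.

Σ(b_i − a_i)² = 103·(3)² = 927.
c = 2t²/927 = 2·96²/927 = 19.8835.

19.883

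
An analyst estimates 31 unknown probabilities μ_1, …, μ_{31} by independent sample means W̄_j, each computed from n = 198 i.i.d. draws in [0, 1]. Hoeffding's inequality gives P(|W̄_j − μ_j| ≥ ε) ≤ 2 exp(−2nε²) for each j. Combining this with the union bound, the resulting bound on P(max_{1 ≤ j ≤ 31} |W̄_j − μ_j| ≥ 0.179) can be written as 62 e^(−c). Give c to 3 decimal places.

12.688

Union bound over the 31 events: P(max_{1 ≤ j ≤ 31} |W̄_j − μ_j| ≥ 0.179) ≤ 31·2·exp(−2nε²) = 62 exp(−2·198·0.179²).
So c = 2·198·0.179² = 12.6882.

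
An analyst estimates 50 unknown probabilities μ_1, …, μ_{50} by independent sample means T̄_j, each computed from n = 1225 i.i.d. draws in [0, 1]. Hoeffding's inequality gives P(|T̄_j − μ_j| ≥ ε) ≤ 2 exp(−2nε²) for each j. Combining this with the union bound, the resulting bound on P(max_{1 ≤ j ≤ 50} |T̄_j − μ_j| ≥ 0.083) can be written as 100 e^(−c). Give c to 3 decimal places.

16.878

Union bound over the 50 events: P(max_{1 ≤ j ≤ 50} |T̄_j − μ_j| ≥ 0.083) ≤ 50·2·exp(−2nε²) = 100 exp(−2·1225·0.083²).
So c = 2·1225·0.083² = 16.8781.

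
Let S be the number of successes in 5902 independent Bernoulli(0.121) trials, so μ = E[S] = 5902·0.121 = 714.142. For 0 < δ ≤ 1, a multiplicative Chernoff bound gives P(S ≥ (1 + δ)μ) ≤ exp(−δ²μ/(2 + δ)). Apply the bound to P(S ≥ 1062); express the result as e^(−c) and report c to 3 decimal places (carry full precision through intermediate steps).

Write 1062 = (1 + δ)μ, so δ = 1062/714.142 − 1 = 0.4870992…
Then the exponent is δ²μ/(2 + δ) = (1062 − μ)² / (μ·(2 + δ)) = 68.128105.

68.128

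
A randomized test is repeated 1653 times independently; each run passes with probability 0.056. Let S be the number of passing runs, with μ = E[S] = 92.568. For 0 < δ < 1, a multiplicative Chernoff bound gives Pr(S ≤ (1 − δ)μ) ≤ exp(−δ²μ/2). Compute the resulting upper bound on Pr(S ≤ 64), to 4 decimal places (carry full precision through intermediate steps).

Write 64 = (1 − δ)μ, so δ = 1 − 64/92.568 = 0.3086164…
Then the exponent is δ²μ/2 = (μ − 64)²/(2μ) = 4.408276.
Bound = exp(−4.408276) = 0.01218.

0.0122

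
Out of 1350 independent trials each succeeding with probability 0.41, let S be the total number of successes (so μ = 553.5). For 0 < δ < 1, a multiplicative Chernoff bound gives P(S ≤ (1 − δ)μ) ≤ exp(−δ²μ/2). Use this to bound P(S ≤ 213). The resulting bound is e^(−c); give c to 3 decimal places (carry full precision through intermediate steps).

Write 213 = (1 − δ)μ, so δ = 1 − 213/553.5 = 0.6151762…
Then the exponent is δ²μ/2 = (μ − 213)²/(2μ) = 104.733740.

104.734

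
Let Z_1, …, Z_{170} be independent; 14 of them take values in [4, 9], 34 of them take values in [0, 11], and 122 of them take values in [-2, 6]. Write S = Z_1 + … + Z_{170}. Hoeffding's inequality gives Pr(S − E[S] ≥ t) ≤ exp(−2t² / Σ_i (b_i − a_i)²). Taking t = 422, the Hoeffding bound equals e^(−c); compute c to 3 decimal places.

29.023

Σ(b_i − a_i)² = 14·5² + 34·11² + 122·8² = 12272.
c = 2t² / 12272 = 2·422² / 12272 = 29.0228.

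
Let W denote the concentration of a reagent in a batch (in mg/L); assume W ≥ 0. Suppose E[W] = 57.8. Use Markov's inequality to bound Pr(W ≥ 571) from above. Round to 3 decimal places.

Markov's inequality: for a non-negative random variable, Pr(W ≥ a) ≤ E[W]/a.
Here E[W] = 57.8 and a = 571, so the bound is 57.8/571 = 0.1012.

0.101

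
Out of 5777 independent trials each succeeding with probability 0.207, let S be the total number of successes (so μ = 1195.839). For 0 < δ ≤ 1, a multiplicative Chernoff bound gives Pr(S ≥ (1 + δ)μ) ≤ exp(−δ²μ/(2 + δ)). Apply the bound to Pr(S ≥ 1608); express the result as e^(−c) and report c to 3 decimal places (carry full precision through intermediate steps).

60.587

Write 1608 = (1 + δ)μ, so δ = 1608/1195.839 − 1 = 0.3446626…
Then the exponent is δ²μ/(2 + δ) = (1608 − μ)² / (μ·(2 + δ)) = 60.587177.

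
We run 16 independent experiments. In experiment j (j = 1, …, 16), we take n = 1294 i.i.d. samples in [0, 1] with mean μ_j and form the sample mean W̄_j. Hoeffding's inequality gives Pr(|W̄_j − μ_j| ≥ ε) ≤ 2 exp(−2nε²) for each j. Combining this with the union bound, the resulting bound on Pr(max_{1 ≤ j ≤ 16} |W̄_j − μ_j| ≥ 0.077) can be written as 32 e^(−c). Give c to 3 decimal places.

Union bound over the 16 events: Pr(max_{1 ≤ j ≤ 16} |W̄_j − μ_j| ≥ 0.077) ≤ 16·2·exp(−2nε²) = 32 exp(−2·1294·0.077²).
So c = 2·1294·0.077² = 15.3443.

15.344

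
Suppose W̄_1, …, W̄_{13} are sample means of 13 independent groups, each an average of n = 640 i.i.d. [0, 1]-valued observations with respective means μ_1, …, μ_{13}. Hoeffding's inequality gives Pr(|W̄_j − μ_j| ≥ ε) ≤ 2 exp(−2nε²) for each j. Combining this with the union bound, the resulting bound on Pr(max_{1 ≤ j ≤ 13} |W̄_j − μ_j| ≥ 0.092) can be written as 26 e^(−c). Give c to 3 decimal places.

10.834

Union bound over the 13 events: Pr(max_{1 ≤ j ≤ 13} |W̄_j − μ_j| ≥ 0.092) ≤ 13·2·exp(−2nε²) = 26 exp(−2·640·0.092²).
So c = 2·640·0.092² = 10.8339.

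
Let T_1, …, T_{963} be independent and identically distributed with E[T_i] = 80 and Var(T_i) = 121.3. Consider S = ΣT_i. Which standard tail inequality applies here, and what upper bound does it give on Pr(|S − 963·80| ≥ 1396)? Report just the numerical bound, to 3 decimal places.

With mean and variance of each term known, Chebyshev's inequality bounds the deviation of the sum (or sample mean).
Var(S) = n·Var(T_i) = 963·121.3 = 116811.9.
Chebyshev: Pr(|S − 963·80| ≥ 1396) ≤ Var(S)/1396² = 116811.9/1948816 = 0.0599.

0.060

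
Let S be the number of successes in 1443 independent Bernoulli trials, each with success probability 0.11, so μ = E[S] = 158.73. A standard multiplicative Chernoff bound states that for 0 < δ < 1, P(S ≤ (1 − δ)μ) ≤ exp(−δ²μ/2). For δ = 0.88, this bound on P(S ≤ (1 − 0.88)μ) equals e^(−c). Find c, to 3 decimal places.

c = δ²μ/2 = 0.88²·158.73/2 = 61.4603.

61.460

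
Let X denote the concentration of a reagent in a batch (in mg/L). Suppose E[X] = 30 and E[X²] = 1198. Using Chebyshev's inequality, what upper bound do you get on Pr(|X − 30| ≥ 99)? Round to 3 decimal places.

0.030

Var(X) = E[X²] − (E[X])² = 1198 − 900 = 298.
Chebyshev's inequality: Pr(|X − μ| ≥ t) ≤ Var(X)/t² = 298/9801 = 0.0304.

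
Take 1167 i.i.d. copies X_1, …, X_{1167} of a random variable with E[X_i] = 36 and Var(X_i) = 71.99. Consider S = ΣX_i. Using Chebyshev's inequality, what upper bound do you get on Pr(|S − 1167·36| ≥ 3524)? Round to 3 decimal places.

Var(S) = n·Var(X_i) = 1167·71.99 = 84012.33.
Chebyshev: Pr(|S − 1167·36| ≥ 3524) ≤ Var(S)/3524² = 84012.33/12418576 = 0.0068.

0.007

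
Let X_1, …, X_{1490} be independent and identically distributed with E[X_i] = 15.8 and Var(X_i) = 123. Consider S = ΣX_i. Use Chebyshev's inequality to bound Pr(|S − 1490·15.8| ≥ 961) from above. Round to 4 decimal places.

Var(S) = n·Var(X_i) = 1490·123 = 183270.
Chebyshev: Pr(|S − 1490·15.8| ≥ 961) ≤ Var(S)/961² = 183270/923521 = 0.1984.

0.1984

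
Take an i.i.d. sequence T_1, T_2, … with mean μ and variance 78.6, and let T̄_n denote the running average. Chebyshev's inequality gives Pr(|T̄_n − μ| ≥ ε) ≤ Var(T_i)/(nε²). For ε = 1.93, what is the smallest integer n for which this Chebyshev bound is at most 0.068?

Require 78.6/(n·1.93²) ≤ 0.068, i.e. n ≥ 78.6/(0.068·1.93²) = 310.312.
The smallest integer n is 311.

311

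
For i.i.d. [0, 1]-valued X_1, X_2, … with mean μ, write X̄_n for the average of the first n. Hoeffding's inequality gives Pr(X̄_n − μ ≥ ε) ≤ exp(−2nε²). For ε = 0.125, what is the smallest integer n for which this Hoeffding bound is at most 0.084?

Require exp(−2nε²) ≤ 0.084, i.e. 2nε² ≥ ln(1/0.084) = 2.476938.
So n ≥ 2.476938 / (2·0.125²) = 79.262.
The smallest integer n is 80.

80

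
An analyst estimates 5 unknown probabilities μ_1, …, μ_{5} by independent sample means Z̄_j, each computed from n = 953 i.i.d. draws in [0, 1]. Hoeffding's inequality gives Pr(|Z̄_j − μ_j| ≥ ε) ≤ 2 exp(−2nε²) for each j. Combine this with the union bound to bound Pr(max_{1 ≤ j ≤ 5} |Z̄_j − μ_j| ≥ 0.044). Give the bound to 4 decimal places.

0.2497

Per-experiment Hoeffding bound: 2·exp(−2·953·0.044²) = 2·exp(−3.69002) = 0.049943.
Union bound over 5 events: 5·0.049943 = 0.24972.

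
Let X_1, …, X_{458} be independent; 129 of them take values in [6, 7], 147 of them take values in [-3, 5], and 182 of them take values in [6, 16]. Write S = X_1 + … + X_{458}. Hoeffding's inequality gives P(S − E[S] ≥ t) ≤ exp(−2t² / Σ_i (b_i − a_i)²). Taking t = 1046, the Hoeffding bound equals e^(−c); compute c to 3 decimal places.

Σ(b_i − a_i)² = 129·1² + 147·8² + 182·10² = 27737.
c = 2t² / 27737 = 2·1046² / 27737 = 78.8922.

78.892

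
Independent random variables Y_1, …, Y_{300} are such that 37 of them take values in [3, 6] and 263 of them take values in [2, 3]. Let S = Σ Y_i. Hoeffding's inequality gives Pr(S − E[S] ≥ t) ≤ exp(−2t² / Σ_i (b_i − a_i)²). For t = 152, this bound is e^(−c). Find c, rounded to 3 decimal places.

Σ(b_i − a_i)² = 37·3² + 263·1² = 596.
c = 2t² / 596 = 2·152² / 596 = 77.5302.

77.530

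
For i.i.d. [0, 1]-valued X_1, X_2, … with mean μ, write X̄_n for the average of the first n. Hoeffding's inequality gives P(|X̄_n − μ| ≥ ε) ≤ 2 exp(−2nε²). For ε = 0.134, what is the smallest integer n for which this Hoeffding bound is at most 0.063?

Require 2·exp(−2nε²) ≤ 0.063, i.e. 2nε² ≥ ln(2/0.063) = 3.457768.
So n ≥ 3.457768 / (2·0.134²) = 96.284.
The smallest integer n is 97.

97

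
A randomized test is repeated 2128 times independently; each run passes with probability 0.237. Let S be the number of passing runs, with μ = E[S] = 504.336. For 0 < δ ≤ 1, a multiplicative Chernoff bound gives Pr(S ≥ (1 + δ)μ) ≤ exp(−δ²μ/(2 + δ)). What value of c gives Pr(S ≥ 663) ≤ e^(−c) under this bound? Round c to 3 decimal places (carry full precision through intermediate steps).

21.566

Write 663 = (1 + δ)μ, so δ = 663/504.336 − 1 = 0.3145998…
Then the exponent is δ²μ/(2 + δ) = (663 − μ)² / (μ·(2 + δ)) = 21.565569.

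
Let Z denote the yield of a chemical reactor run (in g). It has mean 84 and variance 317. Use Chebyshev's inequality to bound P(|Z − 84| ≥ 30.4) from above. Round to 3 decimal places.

0.343

Chebyshev: P(|Z − μ| ≥ t) ≤ Var(Z)/t².
Bound = 317 / 924.16 = 0.3430.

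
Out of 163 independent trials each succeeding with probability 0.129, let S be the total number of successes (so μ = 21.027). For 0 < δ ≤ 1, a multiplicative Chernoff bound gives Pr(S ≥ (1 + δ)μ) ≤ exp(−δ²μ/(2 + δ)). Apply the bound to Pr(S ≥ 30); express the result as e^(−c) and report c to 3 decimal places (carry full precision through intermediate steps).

1.578

Write 30 = (1 + δ)μ, so δ = 30/21.027 − 1 = 0.4267371…
Then the exponent is δ²μ/(2 + δ) = (30 − μ)² / (μ·(2 + δ)) = 1.577885.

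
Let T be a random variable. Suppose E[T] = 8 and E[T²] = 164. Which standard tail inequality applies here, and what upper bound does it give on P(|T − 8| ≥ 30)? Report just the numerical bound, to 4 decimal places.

The first two moments determine the variance, so Chebyshev's inequality is the sharpest standard bound available.
Var(T) = E[T²] − (E[T])² = 164 − 64 = 100.
Chebyshev's inequality: P(|T − μ| ≥ t) ≤ Var(T)/t² = 100/900 = 0.1111.

0.1111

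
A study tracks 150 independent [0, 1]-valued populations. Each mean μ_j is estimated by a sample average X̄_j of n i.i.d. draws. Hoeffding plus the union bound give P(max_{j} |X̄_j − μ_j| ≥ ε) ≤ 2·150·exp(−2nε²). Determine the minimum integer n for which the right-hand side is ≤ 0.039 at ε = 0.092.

529

Need 2·150·exp(−2nε²) ≤ 0.039, i.e. exp(−2nε²) ≤ 0.039/300.
So 2nε² ≥ ln(300/0.039) = 8.947976.
Hence n ≥ 8.947976/(2·0.092²) = 528.590.
The smallest integer n is 529.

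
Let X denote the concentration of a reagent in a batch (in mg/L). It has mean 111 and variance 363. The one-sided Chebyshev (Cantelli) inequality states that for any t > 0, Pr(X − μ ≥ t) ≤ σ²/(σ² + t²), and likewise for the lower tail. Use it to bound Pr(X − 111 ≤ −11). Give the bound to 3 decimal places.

Here σ² = 363 and t = 11, so σ² + t² = 484.
Cantelli's bound: 363/484 = 0.7500.

0.750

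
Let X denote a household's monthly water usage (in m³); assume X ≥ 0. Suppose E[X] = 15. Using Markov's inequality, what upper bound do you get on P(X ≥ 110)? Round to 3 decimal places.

Markov's inequality: for a non-negative random variable, P(X ≥ a) ≤ E[X]/a.
Here E[X] = 15 and a = 110, so the bound is 15/110 = 0.1364.

0.136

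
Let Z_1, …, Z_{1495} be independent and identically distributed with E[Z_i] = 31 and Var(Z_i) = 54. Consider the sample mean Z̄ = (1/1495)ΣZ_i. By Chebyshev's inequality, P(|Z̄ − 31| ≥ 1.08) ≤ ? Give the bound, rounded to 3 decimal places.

0.031

Var(Z̄) = Var(Z_i)/n = 54/1495 = 0.03612.
Chebyshev: P(|Z̄ − 31| ≥ 1.08) ≤ Var(Z̄)/(1.08)² = 54/(1495·1.08²) = 0.0310.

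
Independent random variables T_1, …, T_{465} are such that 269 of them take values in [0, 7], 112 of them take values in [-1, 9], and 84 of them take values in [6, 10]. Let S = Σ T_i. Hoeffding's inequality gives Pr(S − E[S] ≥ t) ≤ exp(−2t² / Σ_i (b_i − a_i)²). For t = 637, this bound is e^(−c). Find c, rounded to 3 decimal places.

31.547

Σ(b_i − a_i)² = 269·7² + 112·10² + 84·4² = 25725.
c = 2t² / 25725 = 2·637² / 25725 = 31.5467.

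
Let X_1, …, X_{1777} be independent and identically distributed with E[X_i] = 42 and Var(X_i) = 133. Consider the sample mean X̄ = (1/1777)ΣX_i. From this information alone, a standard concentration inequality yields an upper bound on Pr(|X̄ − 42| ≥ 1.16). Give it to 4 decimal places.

With mean and variance of each term known, Chebyshev's inequality bounds the deviation of the sum (or sample mean).
Var(X̄) = Var(X_i)/n = 133/1777 = 0.074845.
Chebyshev: Pr(|X̄ − 42| ≥ 1.16) ≤ Var(X̄)/(1.16)² = 133/(1777·1.16²) = 0.0556.

0.0556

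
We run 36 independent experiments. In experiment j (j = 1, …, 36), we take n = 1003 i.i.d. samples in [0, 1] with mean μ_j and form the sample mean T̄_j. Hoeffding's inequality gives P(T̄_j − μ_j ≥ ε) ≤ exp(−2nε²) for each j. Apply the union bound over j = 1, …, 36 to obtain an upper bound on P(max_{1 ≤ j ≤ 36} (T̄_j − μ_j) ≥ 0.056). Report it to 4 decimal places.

0.0667

Per-experiment Hoeffding bound: exp(−2·1003·0.056²) = exp(−6.29082) = 0.0018532.
Union bound over 36 events: 36·0.0018532 = 0.06672.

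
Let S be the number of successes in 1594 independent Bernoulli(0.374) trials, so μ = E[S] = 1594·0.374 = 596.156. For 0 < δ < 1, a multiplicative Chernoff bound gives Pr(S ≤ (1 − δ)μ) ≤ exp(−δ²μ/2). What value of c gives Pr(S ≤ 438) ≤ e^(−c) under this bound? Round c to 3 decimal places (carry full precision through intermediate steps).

Write 438 = (1 − δ)μ, so δ = 1 − 438/596.156 = 0.265293…
Then the exponent is δ²μ/2 = (μ − 438)²/(2μ) = 20.978838.

20.979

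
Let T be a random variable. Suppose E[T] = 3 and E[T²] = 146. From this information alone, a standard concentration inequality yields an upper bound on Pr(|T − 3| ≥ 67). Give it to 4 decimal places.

The first two moments determine the variance, so Chebyshev's inequality is the sharpest standard bound available.
Var(T) = E[T²] − (E[T])² = 146 − 9 = 137.
Chebyshev's inequality: Pr(|T − μ| ≥ t) ≤ Var(T)/t² = 137/4489 = 0.0305.

0.0305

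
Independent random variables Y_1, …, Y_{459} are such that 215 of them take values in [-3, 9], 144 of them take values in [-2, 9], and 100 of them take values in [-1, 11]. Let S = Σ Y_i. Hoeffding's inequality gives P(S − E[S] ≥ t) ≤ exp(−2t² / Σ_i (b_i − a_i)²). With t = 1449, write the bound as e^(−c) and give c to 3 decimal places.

Σ(b_i − a_i)² = 215·12² + 144·11² + 100·12² = 62784.
c = 2t² / 62784 = 2·1449² / 62784 = 66.8833.

66.883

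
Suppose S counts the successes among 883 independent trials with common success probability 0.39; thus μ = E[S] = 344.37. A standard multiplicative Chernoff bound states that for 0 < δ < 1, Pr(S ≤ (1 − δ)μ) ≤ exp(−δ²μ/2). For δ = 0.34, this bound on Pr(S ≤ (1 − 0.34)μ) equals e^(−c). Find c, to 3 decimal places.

19.905

c = δ²μ/2 = 0.34²·344.37/2 = 19.9046.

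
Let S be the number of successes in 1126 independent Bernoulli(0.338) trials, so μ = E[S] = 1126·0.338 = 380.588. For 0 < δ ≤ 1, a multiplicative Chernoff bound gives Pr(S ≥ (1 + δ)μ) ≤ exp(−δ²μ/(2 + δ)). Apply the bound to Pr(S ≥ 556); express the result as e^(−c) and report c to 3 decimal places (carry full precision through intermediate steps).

32.853

Write 556 = (1 + δ)μ, so δ = 556/380.588 − 1 = 0.4608973…
Then the exponent is δ²μ/(2 + δ) = (556 − μ)² / (μ·(2 + δ)) = 32.852620.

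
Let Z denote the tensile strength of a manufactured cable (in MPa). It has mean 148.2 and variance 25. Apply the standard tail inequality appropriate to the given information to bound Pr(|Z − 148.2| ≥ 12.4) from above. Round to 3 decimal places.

Mean and variance are known, so Chebyshev's inequality applies.
Chebyshev: Pr(|Z − μ| ≥ t) ≤ Var(Z)/t².
Bound = 25 / 153.76 = 0.1626.

0.163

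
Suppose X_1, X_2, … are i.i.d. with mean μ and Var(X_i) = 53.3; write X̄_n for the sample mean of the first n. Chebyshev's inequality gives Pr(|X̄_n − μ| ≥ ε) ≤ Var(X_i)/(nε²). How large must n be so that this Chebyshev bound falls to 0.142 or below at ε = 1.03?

354

Require 53.3/(n·1.03²) ≤ 0.142, i.e. n ≥ 53.3/(0.142·1.03²) = 353.805.
The smallest integer n is 354.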